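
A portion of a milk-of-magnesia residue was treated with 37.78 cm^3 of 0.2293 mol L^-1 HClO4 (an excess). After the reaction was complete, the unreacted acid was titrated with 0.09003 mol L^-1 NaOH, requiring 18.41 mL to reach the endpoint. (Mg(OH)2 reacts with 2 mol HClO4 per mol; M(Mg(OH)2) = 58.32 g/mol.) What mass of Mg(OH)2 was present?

0.204 g

Total n(HClO4) added = 0.2293 x 0.03778 = 0.008663 mol.
n(NaOH) used = 0.09003 x 0.01841 = 0.001657 mol, which equals the excess n(HClO4).
So n(HClO4) consumed by the sample = 0.008663 - 0.001657 = 0.007006 mol.
n(Mg(OH)2) = 0.007006 / 2 = 0.003503 mol.
mass = 0.003503 mol x 58.32 g/mol = 0.204 g.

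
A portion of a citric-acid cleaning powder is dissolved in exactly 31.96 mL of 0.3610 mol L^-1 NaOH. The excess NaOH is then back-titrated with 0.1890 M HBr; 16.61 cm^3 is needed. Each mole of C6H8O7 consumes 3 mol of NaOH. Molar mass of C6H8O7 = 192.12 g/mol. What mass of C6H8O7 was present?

0.538 g

Total n(NaOH) added = 0.3610 x 0.03196 = 0.01154 mol.
n(HBr) used = 0.1890 x 0.01661 = 0.003139 mol, which equals the excess n(NaOH).
So n(NaOH) consumed by the sample = 0.01154 - 0.003139 = 0.008398 mol.
n(C6H8O7) = 0.008398 / 3 = 0.002799 mol.
mass = 0.002799 mol x 192.12 g/mol = 0.538 g.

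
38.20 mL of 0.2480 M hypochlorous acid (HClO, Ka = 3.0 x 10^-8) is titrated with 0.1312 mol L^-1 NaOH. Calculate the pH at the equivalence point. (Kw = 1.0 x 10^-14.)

n(HClO) = 0.2480 x 0.03820 = 0.009474 mol; V(NaOH) at equivalence = 0.009474/0.1312 = 0.07221 L.
At equivalence all the acid is converted to ClO-; total volume = 0.03820 + 0.07221 = 0.1104 L, so [ClO-] = 0.009474/0.1104 = 0.08581 M.
Kb = Kw/Ka = 1.0e-14 / 3.0 x 10^-8 = 3.33e-7.
[OH^-] = sqrt(Kb x [ClO-]) = sqrt(3.33e-7 x 0.08581) = 0.000169 M.
pOH = 3.77, so pH = 14.00 - 3.77 = 10.23.

10.23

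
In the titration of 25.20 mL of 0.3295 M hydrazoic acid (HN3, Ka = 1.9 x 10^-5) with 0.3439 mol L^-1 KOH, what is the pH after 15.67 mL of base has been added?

4.99

Initial n(HN3) = 0.3295 x 0.02520 = 0.008303 mol.
n(KOH) added = 0.3439 x 0.01567 = 0.005389 mol, converting that many moles of HN3 to N3-.
Remaining n(HN3) = 0.002914 mol; n(N3-) = 0.005389 mol.
By Henderson-Hasselbalch, pH = pKa + log([A^-]/[HA]) = 4.72 + log(0.005389/0.002914) = 4.72 + (+0.27) = 4.99.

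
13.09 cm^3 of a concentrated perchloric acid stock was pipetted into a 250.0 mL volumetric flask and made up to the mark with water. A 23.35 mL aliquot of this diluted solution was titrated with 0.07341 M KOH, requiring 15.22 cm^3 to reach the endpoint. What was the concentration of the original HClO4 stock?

n(KOH) = 0.07341 x 0.01522 = 0.001117 mol.
n(HClO4) in the aliquot = 0.001117 mol.
[diluted HClO4] = 0.001117 / 0.02335 = 0.04785 M.
Dilution factor = 250.0/13.09 = 19.10, so [stock] = 0.04785 x 19.10 = 0.914 M.

0.914 M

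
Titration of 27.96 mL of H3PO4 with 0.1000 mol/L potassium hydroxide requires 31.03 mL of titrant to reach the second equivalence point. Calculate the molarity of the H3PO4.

0.0555 M

n(KOH) = 0.1000 x 0.03103 = 0.003103 mol.
At the second equivalence point, 2 mol OH^- react per mol H3PO4, so n(H3PO4) = 0.003103 / 2 = 0.001552 mol.
[H3PO4] = 0.001552 / 0.02796 L = 0.0555 M.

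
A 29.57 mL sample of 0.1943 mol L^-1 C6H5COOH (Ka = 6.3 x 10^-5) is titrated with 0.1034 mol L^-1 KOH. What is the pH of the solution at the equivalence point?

8.51

n(C6H5COOH) = 0.1943 x 0.02957 = 0.005745 mol; V(KOH) at equivalence = 0.005745/0.1034 = 0.05557 L.
At equivalence all the acid is converted to C6H5COO-; total volume = 0.02957 + 0.05557 = 0.08514 L, so [C6H5COO-] = 0.005745/0.08514 = 0.06749 M.
Kb = Kw/Ka = 1.0e-14 / 6.3 x 10^-5 = 1.59e-10.
[OH^-] = sqrt(Kb x [C6H5COO-]) = sqrt(1.59e-10 x 0.06749) = 3.27e-6 M.
pOH = 5.49, so pH = 14.00 - 5.49 = 8.51.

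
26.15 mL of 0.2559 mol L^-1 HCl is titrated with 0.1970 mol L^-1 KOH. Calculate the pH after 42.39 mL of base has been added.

n(acid) = 0.2559 x 0.02615 = 0.006692 mol; n(KOH) added = 0.1970 x 0.04239 = 0.008351 mol.
Base is in excess by 0.008351 - 0.006692 = 0.001659 mol in a total volume of 0.06854 L.
[OH^-] = 0.001659/0.06854 = 0.02421 M, so pOH = 1.62 and pH = 14.00 - 1.62 = 12.38.

12.38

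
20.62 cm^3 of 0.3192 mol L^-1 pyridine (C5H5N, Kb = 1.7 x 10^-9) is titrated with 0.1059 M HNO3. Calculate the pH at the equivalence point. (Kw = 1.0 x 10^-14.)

n(C5H5N) = 0.3192 x 0.02062 = 0.006582 mol; V(HNO3) at equivalence = 0.006582/0.1059 = 0.06215 L.
At equivalence the base is fully converted to C5H5NH+; total volume = 0.08277 L, so [C5H5NH+] = 0.006582/0.08277 = 0.07952 M.
Ka(C5H5NH+) = Kw/Kb = 1.0e-14 / 1.7 x 10^-9 = 5.88e-6.
[H^+] = sqrt(Ka x [C5H5NH+]) = sqrt(5.88e-6 x 0.07952) = 0.000684 M.
pH = -log(0.000684) = 3.16.

3.16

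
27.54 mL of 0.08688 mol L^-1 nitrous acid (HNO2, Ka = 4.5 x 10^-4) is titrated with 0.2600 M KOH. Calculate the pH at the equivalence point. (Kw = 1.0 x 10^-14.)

n(HNO2) = 0.08688 x 0.02754 = 0.002393 mol; V(KOH) at equivalence = 0.002393/0.2600 = 0.009203 L.
At equivalence all the acid is converted to NO2-; total volume = 0.02754 + 0.009203 = 0.03674 L, so [NO2-] = 0.002393/0.03674 = 0.06512 M.
Kb = Kw/Ka = 1.0e-14 / 4.5 x 10^-4 = 2.22e-11.
[OH^-] = sqrt(Kb x [NO2-]) = sqrt(2.22e-11 x 0.06512) = 1.20e-6 M.
pOH = 5.92, so pH = 14.00 - 5.92 = 8.08.

8.08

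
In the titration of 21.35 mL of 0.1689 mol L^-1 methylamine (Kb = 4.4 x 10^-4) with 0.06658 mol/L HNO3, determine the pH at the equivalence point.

5.98

n(CH3NH2) = 0.1689 x 0.02135 = 0.003606 mol; V(HNO3) at equivalence = 0.003606/0.06658 = 0.05416 L.
At equivalence the base is fully converted to CH3NH3+; total volume = 0.07551 L, so [CH3NH3+] = 0.003606/0.07551 = 0.04776 M.
Ka(CH3NH3+) = Kw/Kb = 1.0e-14 / 4.4 x 10^-4 = 2.27e-11.
[H^+] = sqrt(Ka x [CH3NH3+]) = sqrt(2.27e-11 x 0.04776) = 1.04e-6 M.
pH = -log(1.04e-6) = 5.98.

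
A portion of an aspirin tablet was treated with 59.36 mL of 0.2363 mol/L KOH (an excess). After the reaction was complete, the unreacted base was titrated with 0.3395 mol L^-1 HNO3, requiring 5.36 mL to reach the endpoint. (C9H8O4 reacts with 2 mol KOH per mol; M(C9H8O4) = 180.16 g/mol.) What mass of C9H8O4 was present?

Total n(KOH) added = 0.2363 x 0.05936 = 0.01403 mol.
n(HNO3) used = 0.3395 x 0.005360 = 0.001820 mol, which equals the excess n(KOH).
So n(KOH) consumed by the sample = 0.01403 - 0.001820 = 0.01221 mol.
n(C9H8O4) = 0.01221 / 2 = 0.006104 mol.
mass = 0.006104 mol x 180.16 g/mol = 1.10 g.

1.10 g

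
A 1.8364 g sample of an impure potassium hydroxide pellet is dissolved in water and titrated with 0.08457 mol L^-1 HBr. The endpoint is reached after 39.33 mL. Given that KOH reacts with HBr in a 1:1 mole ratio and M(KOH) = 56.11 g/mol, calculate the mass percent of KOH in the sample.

n(HBr) = 0.08457 x 0.03933 = 0.003326 mol.
n(KOH) = 0.003326 / 1 = 0.003326 mol.
mass of KOH = 0.003326 x 56.11 = 0.1866 g.
% purity = 0.1866 / 1.8364 x 100 = 10.2%.

10.2%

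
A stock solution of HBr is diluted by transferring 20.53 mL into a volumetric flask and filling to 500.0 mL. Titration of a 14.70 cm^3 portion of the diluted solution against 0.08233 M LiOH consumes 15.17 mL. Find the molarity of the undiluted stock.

n(LiOH) = 0.08233 x 0.01517 = 0.001249 mol.
n(HBr) in the aliquot = 0.001249 mol.
[diluted HBr] = 0.001249 / 0.01470 = 0.08496 M.
Dilution factor = 500.0/20.53 = 24.35, so [stock] = 0.08496 x 24.35 = 2.07 M.

2.07 M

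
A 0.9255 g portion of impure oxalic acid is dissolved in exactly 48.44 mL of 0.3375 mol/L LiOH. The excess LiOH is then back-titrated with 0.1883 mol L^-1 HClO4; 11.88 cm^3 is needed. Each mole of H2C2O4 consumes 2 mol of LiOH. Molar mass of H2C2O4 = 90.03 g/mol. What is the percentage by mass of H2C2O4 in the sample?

68.6%

Total n(LiOH) added = 0.3375 x 0.04844 = 0.01635 mol.
n(HClO4) used = 0.1883 x 0.01188 = 0.002237 mol, which equals the excess n(LiOH).
So n(LiOH) consumed by the sample = 0.01635 - 0.002237 = 0.01411 mol.
n(H2C2O4) = 0.01411 / 2 = 0.007056 mol.
mass H2C2O4 = 0.007056 x 90.03 = 0.6352 g, so %H2C2O4 = 0.6352/0.9255 x 100 = 68.6%.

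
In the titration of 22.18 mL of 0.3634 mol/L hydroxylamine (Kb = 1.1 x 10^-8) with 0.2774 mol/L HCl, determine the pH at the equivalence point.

3.42

n(NH2OH) = 0.3634 x 0.02218 = 0.008060 mol; V(HCl) at equivalence = 0.008060/0.2774 = 0.02906 L.
At equivalence the base is fully converted to NH3OH+; total volume = 0.05124 L, so [NH3OH+] = 0.008060/0.05124 = 0.1573 M.
Ka(NH3OH+) = Kw/Kb = 1.0e-14 / 1.1 x 10^-8 = 9.09e-7.
[H^+] = sqrt(Ka x [NH3OH+]) = sqrt(9.09e-7 x 0.1573) = 0.000378 M.
pH = -log(0.000378) = 3.42.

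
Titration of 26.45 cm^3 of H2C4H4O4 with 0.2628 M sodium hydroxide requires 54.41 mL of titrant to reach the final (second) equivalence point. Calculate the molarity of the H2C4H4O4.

n(NaOH) = 0.2628 x 0.05441 = 0.01430 mol.
At the final (second) equivalence point, 2 mol OH^- react per mol H2C4H4O4, so n(H2C4H4O4) = 0.01430 / 2 = 0.007149 mol.
[H2C4H4O4] = 0.007149 / 0.02645 L = 0.270 M.

0.270 M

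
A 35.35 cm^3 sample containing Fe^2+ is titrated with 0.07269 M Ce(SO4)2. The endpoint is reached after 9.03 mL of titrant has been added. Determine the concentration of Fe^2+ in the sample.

n(Ce(SO4)2) = 0.07269 x 0.009030 = 0.0006564 mol.
From the balanced equation, 1 mol Ce(SO4)2 reacts with 1 mol Fe^2+, so n(Fe^2+) = 0.0006564 x 1/1 = 0.0006564 mol.
[Fe^2+] = 0.0006564 / 0.03535 L = 0.0186 M.

0.0186 M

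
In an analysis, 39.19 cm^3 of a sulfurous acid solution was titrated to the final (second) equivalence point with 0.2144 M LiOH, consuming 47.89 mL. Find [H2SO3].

n(LiOH) = 0.2144 x 0.04789 = 0.01027 mol.
At the final (second) equivalence point, 2 mol OH^- react per mol H2SO3, so n(H2SO3) = 0.01027 / 2 = 0.005134 mol.
[H2SO3] = 0.005134 / 0.03919 L = 0.131 M.

0.131 M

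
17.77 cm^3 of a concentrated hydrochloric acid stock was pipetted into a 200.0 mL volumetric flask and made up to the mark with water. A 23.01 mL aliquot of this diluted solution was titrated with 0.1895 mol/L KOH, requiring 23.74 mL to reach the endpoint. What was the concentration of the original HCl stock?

2.20 M

n(KOH) = 0.1895 x 0.02374 = 0.004499 mol.
n(HCl) in the aliquot = 0.004499 mol.
[diluted HCl] = 0.004499 / 0.02301 = 0.1955 M.
Dilution factor = 200.0/17.77 = 11.25, so [stock] = 0.1955 x 11.25 = 2.20 M.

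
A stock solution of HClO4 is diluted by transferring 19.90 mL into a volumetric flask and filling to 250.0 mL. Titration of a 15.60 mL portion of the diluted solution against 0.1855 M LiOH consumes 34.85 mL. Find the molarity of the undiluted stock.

n(LiOH) = 0.1855 x 0.03485 = 0.006465 mol.
n(HClO4) in the aliquot = 0.006465 mol.
[diluted HClO4] = 0.006465 / 0.01560 = 0.4144 M.
Dilution factor = 250.0/19.90 = 12.56, so [stock] = 0.4144 x 12.56 = 5.21 M.

5.21 M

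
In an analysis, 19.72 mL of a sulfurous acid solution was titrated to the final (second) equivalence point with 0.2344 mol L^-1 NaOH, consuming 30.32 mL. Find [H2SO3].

n(NaOH) = 0.2344 x 0.03032 = 0.007107 mol.
At the final (second) equivalence point, 2 mol OH^- react per mol H2SO3, so n(H2SO3) = 0.007107 / 2 = 0.003554 mol.
[H2SO3] = 0.003554 / 0.01972 L = 0.180 M.

0.180 M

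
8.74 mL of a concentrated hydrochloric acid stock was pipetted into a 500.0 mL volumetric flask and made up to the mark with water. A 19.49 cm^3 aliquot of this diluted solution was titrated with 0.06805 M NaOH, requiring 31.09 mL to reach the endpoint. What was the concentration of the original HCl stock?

n(NaOH) = 0.06805 x 0.03109 = 0.002116 mol.
n(HCl) in the aliquot = 0.002116 mol.
[diluted HCl] = 0.002116 / 0.01949 = 0.1086 M.
Dilution factor = 500.0/8.740 = 57.21, so [stock] = 0.1086 x 57.21 = 6.21 M.

6.21 M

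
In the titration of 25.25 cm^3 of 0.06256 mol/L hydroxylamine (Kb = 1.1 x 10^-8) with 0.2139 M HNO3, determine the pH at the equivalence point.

n(NH2OH) = 0.06256 x 0.02525 = 0.001580 mol; V(HNO3) at equivalence = 0.001580/0.2139 = 0.007385 L.
At equivalence the base is fully converted to NH3OH+; total volume = 0.03263 L, so [NH3OH+] = 0.001580/0.03263 = 0.04840 M.
Ka(NH3OH+) = Kw/Kb = 1.0e-14 / 1.1 x 10^-8 = 9.09e-7.
[H^+] = sqrt(Ka x [NH3OH+]) = sqrt(9.09e-7 x 0.04840) = 0.000210 M.
pH = -log(0.000210) = 3.68.

3.68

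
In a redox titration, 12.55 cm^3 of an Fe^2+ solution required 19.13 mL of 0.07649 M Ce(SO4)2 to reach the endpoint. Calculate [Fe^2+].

0.117 M

n(Ce(SO4)2) = 0.07649 x 0.01913 = 0.001463 mol.
From the balanced equation, 1 mol Ce(SO4)2 reacts with 1 mol Fe^2+, so n(Fe^2+) = 0.001463 x 1/1 = 0.001463 mol.
[Fe^2+] = 0.001463 / 0.01255 L = 0.117 M.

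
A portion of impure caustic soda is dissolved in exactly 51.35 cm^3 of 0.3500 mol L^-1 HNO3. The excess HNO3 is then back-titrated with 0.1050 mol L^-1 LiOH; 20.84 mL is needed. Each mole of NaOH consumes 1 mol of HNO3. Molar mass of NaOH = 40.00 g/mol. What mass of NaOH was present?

Total n(HNO3) added = 0.3500 x 0.05135 = 0.01797 mol.
n(LiOH) used = 0.1050 x 0.02084 = 0.002188 mol, which equals the excess n(HNO3).
So n(HNO3) consumed by the sample = 0.01797 - 0.002188 = 0.01578 mol.
n(NaOH) = 0.01578 / 1 = 0.01578 mol.
mass = 0.01578 mol x 40.00 g/mol = 0.631 g.

0.631 g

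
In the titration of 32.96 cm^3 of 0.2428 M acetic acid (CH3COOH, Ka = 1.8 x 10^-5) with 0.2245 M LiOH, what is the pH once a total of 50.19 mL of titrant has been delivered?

n(acid) = 0.2428 x 0.03296 = 0.008003 mol; n(LiOH) added = 0.2245 x 0.05019 = 0.01127 mol.
Base is in excess by 0.01127 - 0.008003 = 0.003265 mol in a total volume of 0.08315 L.
[OH^-] = 0.003265/0.08315 = 0.03927 M, so pOH = 1.41 and pH = 14.00 - 1.41 = 12.59.

12.59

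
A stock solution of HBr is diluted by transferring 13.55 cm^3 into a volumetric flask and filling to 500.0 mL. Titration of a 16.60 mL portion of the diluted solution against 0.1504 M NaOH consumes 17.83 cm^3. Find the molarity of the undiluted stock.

n(NaOH) = 0.1504 x 0.01783 = 0.002682 mol.
n(HBr) in the aliquot = 0.002682 mol.
[diluted HBr] = 0.002682 / 0.01660 = 0.1615 M.
Dilution factor = 500.0/13.55 = 36.90, so [stock] = 0.1615 x 36.90 = 5.96 M.

5.96 M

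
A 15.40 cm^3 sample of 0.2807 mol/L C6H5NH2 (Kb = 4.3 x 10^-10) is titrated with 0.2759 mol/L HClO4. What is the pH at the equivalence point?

n(C6H5NH2) = 0.2807 x 0.01540 = 0.004323 mol; V(HClO4) at equivalence = 0.004323/0.2759 = 0.01567 L.
At equivalence the base is fully converted to C6H5NH3+; total volume = 0.03107 L, so [C6H5NH3+] = 0.004323/0.03107 = 0.1391 M.
Ka(C6H5NH3+) = Kw/Kb = 1.0e-14 / 4.3 x 10^-10 = 2.33e-5.
[H^+] = sqrt(Ka x [C6H5NH3+]) = sqrt(2.33e-5 x 0.1391) = 0.00180 M.
pH = -log(0.00180) = 2.75.

2.75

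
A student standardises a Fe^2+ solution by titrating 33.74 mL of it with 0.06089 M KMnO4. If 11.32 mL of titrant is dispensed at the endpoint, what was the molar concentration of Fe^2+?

n(KMnO4) = 0.06089 x 0.01132 = 0.0006893 mol.
From the balanced equation, 1 mol KMnO4 reacts with 5 mol Fe^2+, so n(Fe^2+) = 0.0006893 x 5/1 = 0.003446 mol.
[Fe^2+] = 0.003446 / 0.03374 L = 0.102 M.

0.102 M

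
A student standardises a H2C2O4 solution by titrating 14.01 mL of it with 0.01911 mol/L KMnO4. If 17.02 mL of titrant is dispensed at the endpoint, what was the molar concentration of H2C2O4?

n(KMnO4) = 0.01911 x 0.01702 = 0.0003253 mol.
From the balanced equation, 2 mol KMnO4 reacts with 5 mol H2C2O4, so n(H2C2O4) = 0.0003253 x 5/2 = 0.0008131 mol.
[H2C2O4] = 0.0008131 / 0.01401 L = 0.0580 M.

0.0580 M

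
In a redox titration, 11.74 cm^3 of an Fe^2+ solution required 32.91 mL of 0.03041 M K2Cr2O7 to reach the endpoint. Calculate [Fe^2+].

n(K2Cr2O7) = 0.03041 x 0.03291 = 0.001001 mol.
From the balanced equation, 1 mol K2Cr2O7 reacts with 6 mol Fe^2+, so n(Fe^2+) = 0.001001 x 6/1 = 0.006005 mol.
[Fe^2+] = 0.006005 / 0.01174 L = 0.511 M.

0.511 M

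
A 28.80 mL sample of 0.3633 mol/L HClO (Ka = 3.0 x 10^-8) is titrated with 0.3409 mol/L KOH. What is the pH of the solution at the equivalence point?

10.38

n(HClO) = 0.3633 x 0.02880 = 0.01046 mol; V(KOH) at equivalence = 0.01046/0.3409 = 0.03069 L.
At equivalence all the acid is converted to ClO-; total volume = 0.02880 + 0.03069 = 0.05949 L, so [ClO-] = 0.01046/0.05949 = 0.1759 M.
Kb = Kw/Ka = 1.0e-14 / 3.0 x 10^-8 = 3.33e-7.
[OH^-] = sqrt(Kb x [ClO-]) = sqrt(3.33e-7 x 0.1759) = 0.000242 M.
pOH = 3.62, so pH = 14.00 - 3.62 = 10.38.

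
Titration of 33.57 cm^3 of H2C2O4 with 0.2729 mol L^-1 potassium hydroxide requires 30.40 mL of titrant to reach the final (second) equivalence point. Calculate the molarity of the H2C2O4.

n(KOH) = 0.2729 x 0.03040 = 0.008296 mol.
At the final (second) equivalence point, 2 mol OH^- react per mol H2C2O4, so n(H2C2O4) = 0.008296 / 2 = 0.004148 mol.
[H2C2O4] = 0.004148 / 0.03357 L = 0.124 M.

0.124 M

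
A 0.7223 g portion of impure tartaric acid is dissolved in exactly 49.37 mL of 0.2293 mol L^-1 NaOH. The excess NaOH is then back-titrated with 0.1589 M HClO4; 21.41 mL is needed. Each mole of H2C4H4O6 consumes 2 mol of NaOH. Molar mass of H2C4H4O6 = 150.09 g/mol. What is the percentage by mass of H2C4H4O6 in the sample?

82.3%

Total n(NaOH) added = 0.2293 x 0.04937 = 0.01132 mol.
n(HClO4) used = 0.1589 x 0.02141 = 0.003402 mol, which equals the excess n(NaOH).
So n(NaOH) consumed by the sample = 0.01132 - 0.003402 = 0.007918 mol.
n(H2C4H4O6) = 0.007918 / 2 = 0.003959 mol.
mass H2C4H4O6 = 0.003959 x 150.09 = 0.5942 g, so %H2C4H4O6 = 0.5942/0.7223 x 100 = 82.3%.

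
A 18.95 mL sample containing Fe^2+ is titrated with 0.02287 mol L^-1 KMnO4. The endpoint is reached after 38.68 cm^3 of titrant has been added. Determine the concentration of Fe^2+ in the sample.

n(KMnO4) = 0.02287 x 0.03868 = 0.0008846 mol.
From the balanced equation, 1 mol KMnO4 reacts with 5 mol Fe^2+, so n(Fe^2+) = 0.0008846 x 5/1 = 0.004423 mol.
[Fe^2+] = 0.004423 / 0.01895 L = 0.233 M.

0.233 M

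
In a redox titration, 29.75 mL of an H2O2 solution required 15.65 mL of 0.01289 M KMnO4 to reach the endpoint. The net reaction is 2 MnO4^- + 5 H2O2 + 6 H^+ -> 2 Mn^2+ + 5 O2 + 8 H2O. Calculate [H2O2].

0.0170 M

n(KMnO4) = 0.01289 x 0.01565 = 0.0002017 mol.
From the balanced equation, 2 mol KMnO4 reacts with 5 mol H2O2, so n(H2O2) = 0.0002017 x 5/2 = 0.0005043 mol.
[H2O2] = 0.0005043 / 0.02975 L = 0.0170 M.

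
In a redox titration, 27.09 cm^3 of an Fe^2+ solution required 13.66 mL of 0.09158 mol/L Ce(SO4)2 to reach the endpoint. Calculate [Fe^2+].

0.0462 M

n(Ce(SO4)2) = 0.09158 x 0.01366 = 0.001251 mol.
From the balanced equation, 1 mol Ce(SO4)2 reacts with 1 mol Fe^2+, so n(Fe^2+) = 0.001251 x 1/1 = 0.001251 mol.
[Fe^2+] = 0.001251 / 0.02709 L = 0.0462 M.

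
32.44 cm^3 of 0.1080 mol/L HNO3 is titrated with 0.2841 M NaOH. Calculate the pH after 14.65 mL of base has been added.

n(acid) = 0.1080 x 0.03244 = 0.003504 mol; n(NaOH) added = 0.2841 x 0.01465 = 0.004162 mol.
Base is in excess by 0.004162 - 0.003504 = 0.0006585 mol in a total volume of 0.04709 L.
[OH^-] = 0.0006585/0.04709 = 0.01398 M, so pOH = 1.85 and pH = 14.00 - 1.85 = 12.15.

12.15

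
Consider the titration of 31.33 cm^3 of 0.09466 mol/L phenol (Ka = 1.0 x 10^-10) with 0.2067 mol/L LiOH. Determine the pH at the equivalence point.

11.41

n(C6H5OH) = 0.09466 x 0.03133 = 0.002966 mol; V(LiOH) at equivalence = 0.002966/0.2067 = 0.01435 L.
At equivalence all the acid is converted to C6H5O-; total volume = 0.03133 + 0.01435 = 0.04568 L, so [C6H5O-] = 0.002966/0.04568 = 0.06493 M.
Kb = Kw/Ka = 1.0e-14 / 1.0 x 10^-10 = 0.000100.
[OH^-] = sqrt(Kb x [C6H5O-]) = sqrt(0.000100 x 0.06493) = 0.00255 M.
pOH = 2.59, so pH = 14.00 - 2.59 = 11.41.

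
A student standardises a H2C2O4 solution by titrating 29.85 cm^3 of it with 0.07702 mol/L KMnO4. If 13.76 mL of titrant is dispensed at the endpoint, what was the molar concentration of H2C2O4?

n(KMnO4) = 0.07702 x 0.01376 = 0.001060 mol.
From the balanced equation, 2 mol KMnO4 reacts with 5 mol H2C2O4, so n(H2C2O4) = 0.001060 x 5/2 = 0.002649 mol.
[H2C2O4] = 0.002649 / 0.02985 L = 0.0888 M.

0.0888 M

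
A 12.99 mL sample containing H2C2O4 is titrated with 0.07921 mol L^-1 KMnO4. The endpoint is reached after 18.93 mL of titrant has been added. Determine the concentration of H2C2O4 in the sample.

n(KMnO4) = 0.07921 x 0.01893 = 0.001499 mol.
From the balanced equation, 2 mol KMnO4 reacts with 5 mol H2C2O4, so n(H2C2O4) = 0.001499 x 5/2 = 0.003749 mol.
[H2C2O4] = 0.003749 / 0.01299 L = 0.289 M.

0.289 M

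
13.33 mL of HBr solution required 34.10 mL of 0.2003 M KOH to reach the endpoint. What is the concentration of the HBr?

0.512 M

n(KOH) delivered = 0.2003 x 0.03410 = 0.006830 mol.
For a 1:1 reaction, n(HBr) = 0.006830 mol.
[HBr] = 0.006830 mol / 0.01333 L = 0.512 M.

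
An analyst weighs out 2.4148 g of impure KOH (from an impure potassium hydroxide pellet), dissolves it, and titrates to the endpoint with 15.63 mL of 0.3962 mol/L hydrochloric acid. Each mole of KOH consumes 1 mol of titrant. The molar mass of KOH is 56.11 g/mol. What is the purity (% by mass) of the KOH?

14.4%

n(HCl) = 0.3962 x 0.01563 = 0.006193 mol.
n(KOH) = 0.006193 / 1 = 0.006193 mol.
mass of KOH = 0.006193 x 56.11 = 0.3475 g.
% purity = 0.3475 / 2.4148 x 100 = 14.4%.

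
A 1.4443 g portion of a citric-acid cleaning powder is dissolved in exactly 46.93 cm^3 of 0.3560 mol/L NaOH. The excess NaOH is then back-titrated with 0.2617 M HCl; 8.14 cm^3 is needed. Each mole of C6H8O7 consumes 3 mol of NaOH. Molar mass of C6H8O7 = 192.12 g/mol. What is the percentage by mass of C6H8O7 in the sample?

64.6%

Total n(NaOH) added = 0.3560 x 0.04693 = 0.01671 mol.
n(HCl) used = 0.2617 x 0.008140 = 0.002130 mol, which equals the excess n(NaOH).
So n(NaOH) consumed by the sample = 0.01671 - 0.002130 = 0.01458 mol.
n(C6H8O7) = 0.01458 / 3 = 0.004859 mol.
mass C6H8O7 = 0.004859 x 192.12 = 0.9335 g, so %C6H8O7 = 0.9335/1.4443 x 100 = 64.6%.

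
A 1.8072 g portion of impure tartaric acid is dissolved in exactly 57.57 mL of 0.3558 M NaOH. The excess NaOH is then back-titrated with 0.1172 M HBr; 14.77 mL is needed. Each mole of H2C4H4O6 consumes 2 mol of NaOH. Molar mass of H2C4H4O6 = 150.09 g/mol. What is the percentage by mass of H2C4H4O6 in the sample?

Total n(NaOH) added = 0.3558 x 0.05757 = 0.02048 mol.
n(HBr) used = 0.1172 x 0.01477 = 0.001731 mol, which equals the excess n(NaOH).
So n(NaOH) consumed by the sample = 0.02048 - 0.001731 = 0.01875 mol.
n(H2C4H4O6) = 0.01875 / 2 = 0.009376 mol.
mass H2C4H4O6 = 0.009376 x 150.09 = 1.407 g, so %H2C4H4O6 = 1.407/1.8072 x 100 = 77.9%.

77.9%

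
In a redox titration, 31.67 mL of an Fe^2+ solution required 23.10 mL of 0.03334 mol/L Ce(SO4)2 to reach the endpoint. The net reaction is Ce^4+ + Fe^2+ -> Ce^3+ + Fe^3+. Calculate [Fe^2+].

n(Ce(SO4)2) = 0.03334 x 0.02310 = 0.0007702 mol.
From the balanced equation, 1 mol Ce(SO4)2 reacts with 1 mol Fe^2+, so n(Fe^2+) = 0.0007702 x 1/1 = 0.0007702 mol.
[Fe^2+] = 0.0007702 / 0.03167 L = 0.0243 M.

0.0243 M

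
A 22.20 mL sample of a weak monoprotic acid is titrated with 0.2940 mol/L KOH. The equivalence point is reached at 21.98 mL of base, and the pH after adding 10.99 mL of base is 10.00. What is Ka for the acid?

1.0 x 10^-10

10.99 mL is half of the equivalence volume, so this is the half-equivalence point where [HA] = [A^-].
At half-equivalence pH = pKa, so pKa = 10.00.
Ka = 10^(-10.00) = 1.0 x 10^-10.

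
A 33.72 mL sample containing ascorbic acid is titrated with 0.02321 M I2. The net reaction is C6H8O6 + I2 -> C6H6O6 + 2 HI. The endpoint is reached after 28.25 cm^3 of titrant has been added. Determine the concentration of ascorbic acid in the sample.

n(I2) = 0.02321 x 0.02825 = 0.0006557 mol.
From the balanced equation, 1 mol I2 reacts with 1 mol ascorbic acid, so n(ascorbic acid) = 0.0006557 x 1/1 = 0.0006557 mol.
[ascorbic acid] = 0.0006557 / 0.03372 L = 0.0194 M.

0.0194 M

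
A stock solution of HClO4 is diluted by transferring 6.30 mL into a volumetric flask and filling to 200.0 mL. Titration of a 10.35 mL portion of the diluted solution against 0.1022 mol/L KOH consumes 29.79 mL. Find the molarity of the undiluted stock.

n(KOH) = 0.1022 x 0.02979 = 0.003045 mol.
n(HClO4) in the aliquot = 0.003045 mol.
[diluted HClO4] = 0.003045 / 0.01035 = 0.2942 M.
Dilution factor = 200.0/6.300 = 31.75, so [stock] = 0.2942 x 31.75 = 9.34 M.

9.34 M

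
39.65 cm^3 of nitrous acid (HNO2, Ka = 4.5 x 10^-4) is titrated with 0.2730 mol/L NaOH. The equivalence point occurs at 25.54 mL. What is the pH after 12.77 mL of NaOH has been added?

12.77 mL is exactly half the equivalence volume (25.54/2), i.e. the half-equivalence point.
There, n(HA) = n(A^-), so pH = pKa = -log(4.5 x 10^-4) = 3.35.

3.35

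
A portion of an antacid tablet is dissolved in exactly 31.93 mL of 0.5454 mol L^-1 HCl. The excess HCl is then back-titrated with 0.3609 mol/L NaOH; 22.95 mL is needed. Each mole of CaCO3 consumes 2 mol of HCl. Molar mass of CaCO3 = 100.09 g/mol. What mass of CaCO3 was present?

Total n(HCl) added = 0.5454 x 0.03193 = 0.01741 mol.
n(NaOH) used = 0.3609 x 0.02295 = 0.008283 mol, which equals the excess n(HCl).
So n(HCl) consumed by the sample = 0.01741 - 0.008283 = 0.009132 mol.
n(CaCO3) = 0.009132 / 2 = 0.004566 mol.
mass = 0.004566 mol x 100.09 g/mol = 0.457 g.

0.457 g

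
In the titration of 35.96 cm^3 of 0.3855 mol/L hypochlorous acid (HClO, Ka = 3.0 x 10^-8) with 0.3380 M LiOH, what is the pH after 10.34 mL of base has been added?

7.05

Initial n(HClO) = 0.3855 x 0.03596 = 0.01386 mol.
n(LiOH) added = 0.3380 x 0.01034 = 0.003495 mol, converting that many moles of HClO to ClO-.
Remaining n(HClO) = 0.01037 mol; n(ClO-) = 0.003495 mol.
By Henderson-Hasselbalch, pH = pKa + log([A^-]/[HA]) = 7.52 + log(0.003495/0.01037) = 7.52 + (-0.47) = 7.05.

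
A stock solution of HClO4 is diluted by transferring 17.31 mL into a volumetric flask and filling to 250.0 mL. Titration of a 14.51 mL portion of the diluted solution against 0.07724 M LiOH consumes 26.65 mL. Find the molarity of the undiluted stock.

n(LiOH) = 0.07724 x 0.02665 = 0.002058 mol.
n(HClO4) in the aliquot = 0.002058 mol.
[diluted HClO4] = 0.002058 / 0.01451 = 0.1419 M.
Dilution factor = 250.0/17.31 = 14.44, so [stock] = 0.1419 x 14.44 = 2.05 M.

2.05 M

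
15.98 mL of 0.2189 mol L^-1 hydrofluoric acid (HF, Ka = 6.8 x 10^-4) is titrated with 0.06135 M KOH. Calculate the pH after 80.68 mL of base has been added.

12.18

n(acid) = 0.2189 x 0.01598 = 0.003498 mol; n(KOH) added = 0.06135 x 0.08068 = 0.004950 mol.
Base is in excess by 0.004950 - 0.003498 = 0.001452 mol in a total volume of 0.09666 L.
[OH^-] = 0.001452/0.09666 = 0.01502 M, so pOH = 1.82 and pH = 14.00 - 1.82 = 12.18.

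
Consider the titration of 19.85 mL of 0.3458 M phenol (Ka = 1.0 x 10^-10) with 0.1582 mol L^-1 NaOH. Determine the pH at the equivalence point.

11.52

n(C6H5OH) = 0.3458 x 0.01985 = 0.006864 mol; V(NaOH) at equivalence = 0.006864/0.1582 = 0.04339 L.
At equivalence all the acid is converted to C6H5O-; total volume = 0.01985 + 0.04339 = 0.06324 L, so [C6H5O-] = 0.006864/0.06324 = 0.1085 M.
Kb = Kw/Ka = 1.0e-14 / 1.0 x 10^-10 = 0.000100.
[OH^-] = sqrt(Kb x [C6H5O-]) = sqrt(0.000100 x 0.1085) = 0.00329 M.
pOH = 2.48, so pH = 14.00 - 2.48 = 11.52.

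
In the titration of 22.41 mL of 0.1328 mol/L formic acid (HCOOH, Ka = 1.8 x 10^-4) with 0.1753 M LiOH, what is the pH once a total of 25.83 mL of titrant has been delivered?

12.51

n(acid) = 0.1328 x 0.02241 = 0.002976 mol; n(LiOH) added = 0.1753 x 0.02583 = 0.004528 mol.
Base is in excess by 0.004528 - 0.002976 = 0.001552 mol in a total volume of 0.04824 L.
[OH^-] = 0.001552/0.04824 = 0.03217 M, so pOH = 1.49 and pH = 14.00 - 1.49 = 12.51.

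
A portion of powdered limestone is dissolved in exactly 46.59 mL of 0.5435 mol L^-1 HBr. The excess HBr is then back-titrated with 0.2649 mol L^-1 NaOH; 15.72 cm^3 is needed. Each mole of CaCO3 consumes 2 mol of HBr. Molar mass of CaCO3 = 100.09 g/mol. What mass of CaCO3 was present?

Total n(HBr) added = 0.5435 x 0.04659 = 0.02532 mol.
n(NaOH) used = 0.2649 x 0.01572 = 0.004164 mol, which equals the excess n(HBr).
So n(HBr) consumed by the sample = 0.02532 - 0.004164 = 0.02116 mol.
n(CaCO3) = 0.02116 / 2 = 0.01058 mol.
mass = 0.01058 mol x 100.09 g/mol = 1.06 g.

1.06 g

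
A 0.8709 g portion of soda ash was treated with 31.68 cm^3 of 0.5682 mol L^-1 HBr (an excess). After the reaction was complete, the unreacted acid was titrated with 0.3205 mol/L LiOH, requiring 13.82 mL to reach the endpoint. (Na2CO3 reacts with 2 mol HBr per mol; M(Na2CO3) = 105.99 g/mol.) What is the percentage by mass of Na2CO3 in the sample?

Total n(HBr) added = 0.5682 x 0.03168 = 0.01800 mol.
n(LiOH) used = 0.3205 x 0.01382 = 0.004429 mol, which equals the excess n(HBr).
So n(HBr) consumed by the sample = 0.01800 - 0.004429 = 0.01357 mol.
n(Na2CO3) = 0.01357 / 2 = 0.006786 mol.
mass Na2CO3 = 0.006786 x 105.99 = 0.7192 g, so %Na2CO3 = 0.7192/0.8709 x 100 = 82.6%.

82.6%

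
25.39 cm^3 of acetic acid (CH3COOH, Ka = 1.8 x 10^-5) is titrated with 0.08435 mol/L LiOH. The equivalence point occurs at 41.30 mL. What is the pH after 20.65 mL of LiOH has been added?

4.74

20.65 mL is exactly half the equivalence volume (41.30/2), i.e. the half-equivalence point.
There, n(HA) = n(A^-), so pH = pKa = -log(1.8 x 10^-5) = 4.74.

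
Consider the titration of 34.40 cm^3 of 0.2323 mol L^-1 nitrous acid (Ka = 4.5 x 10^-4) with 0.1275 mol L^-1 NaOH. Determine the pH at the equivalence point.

8.13

n(HNO2) = 0.2323 x 0.03440 = 0.007991 mol; V(NaOH) at equivalence = 0.007991/0.1275 = 0.06268 L.
At equivalence all the acid is converted to NO2-; total volume = 0.03440 + 0.06268 = 0.09708 L, so [NO2-] = 0.007991/0.09708 = 0.08232 M.
Kb = Kw/Ka = 1.0e-14 / 4.5 x 10^-4 = 2.22e-11.
[OH^-] = sqrt(Kb x [NO2-]) = sqrt(2.22e-11 x 0.08232) = 1.35e-6 M.
pOH = 5.87, so pH = 14.00 - 5.87 = 8.13.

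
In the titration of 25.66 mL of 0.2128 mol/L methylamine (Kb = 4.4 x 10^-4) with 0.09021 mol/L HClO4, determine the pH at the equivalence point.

5.92

n(CH3NH2) = 0.2128 x 0.02566 = 0.005460 mol; V(HClO4) at equivalence = 0.005460/0.09021 = 0.06053 L.
At equivalence the base is fully converted to CH3NH3+; total volume = 0.08619 L, so [CH3NH3+] = 0.005460/0.08619 = 0.06335 M.
Ka(CH3NH3+) = Kw/Kb = 1.0e-14 / 4.4 x 10^-4 = 2.27e-11.
[H^+] = sqrt(Ka x [CH3NH3+]) = sqrt(2.27e-11 x 0.06335) = 1.20e-6 M.
pH = -log(1.20e-6) = 5.92.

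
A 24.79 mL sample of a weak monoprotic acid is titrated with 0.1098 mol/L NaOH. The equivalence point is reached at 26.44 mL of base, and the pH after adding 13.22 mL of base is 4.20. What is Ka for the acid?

13.22 mL is half of the equivalence volume, so this is the half-equivalence point where [HA] = [A^-].
At half-equivalence pH = pKa, so pKa = 4.20.
Ka = 10^(-4.20) = 6.3 x 10^-5.

6.3 x 10^-5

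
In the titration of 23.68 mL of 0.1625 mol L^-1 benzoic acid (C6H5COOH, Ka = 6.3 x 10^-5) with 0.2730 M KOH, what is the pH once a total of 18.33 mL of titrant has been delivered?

12.44

n(acid) = 0.1625 x 0.02368 = 0.003848 mol; n(KOH) added = 0.2730 x 0.01833 = 0.005004 mol.
Base is in excess by 0.005004 - 0.003848 = 0.001156 mol in a total volume of 0.04201 L.
[OH^-] = 0.001156/0.04201 = 0.02752 M, so pOH = 1.56 and pH = 14.00 - 1.56 = 12.44.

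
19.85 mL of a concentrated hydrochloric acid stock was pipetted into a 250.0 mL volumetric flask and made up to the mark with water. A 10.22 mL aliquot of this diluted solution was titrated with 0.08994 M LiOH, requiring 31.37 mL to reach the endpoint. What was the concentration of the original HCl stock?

n(LiOH) = 0.08994 x 0.03137 = 0.002821 mol.
n(HCl) in the aliquot = 0.002821 mol.
[diluted HCl] = 0.002821 / 0.01022 = 0.2761 M.
Dilution factor = 250.0/19.85 = 12.59, so [stock] = 0.2761 x 12.59 = 3.48 M.

3.48 M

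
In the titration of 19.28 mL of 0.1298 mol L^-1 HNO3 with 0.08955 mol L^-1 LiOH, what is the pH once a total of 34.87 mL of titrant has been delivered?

12.06

n(acid) = 0.1298 x 0.01928 = 0.002503 mol; n(LiOH) added = 0.08955 x 0.03487 = 0.003123 mol.
Base is in excess by 0.003123 - 0.002503 = 0.0006201 mol in a total volume of 0.05415 L.
[OH^-] = 0.0006201/0.05415 = 0.01145 M, so pOH = 1.94 and pH = 14.00 - 1.94 = 12.06.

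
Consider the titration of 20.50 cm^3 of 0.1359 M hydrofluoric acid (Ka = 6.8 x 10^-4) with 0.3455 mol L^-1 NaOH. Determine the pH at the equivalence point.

n(HF) = 0.1359 x 0.02050 = 0.002786 mol; V(NaOH) at equivalence = 0.002786/0.3455 = 0.008064 L.
At equivalence all the acid is converted to F-; total volume = 0.02050 + 0.008064 = 0.02856 L, so [F-] = 0.002786/0.02856 = 0.09754 M.
Kb = Kw/Ka = 1.0e-14 / 6.8 x 10^-4 = 1.47e-11.
[OH^-] = sqrt(Kb x [F-]) = sqrt(1.47e-11 x 0.09754) = 1.20e-6 M.
pOH = 5.92, so pH = 14.00 - 5.92 = 8.08.

8.08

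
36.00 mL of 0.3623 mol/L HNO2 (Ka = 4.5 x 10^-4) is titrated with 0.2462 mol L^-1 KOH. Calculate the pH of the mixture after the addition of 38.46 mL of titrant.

3.77

Initial n(HNO2) = 0.3623 x 0.03600 = 0.01304 mol.
n(KOH) added = 0.2462 x 0.03846 = 0.009469 mol, converting that many moles of HNO2 to NO2-.
Remaining n(HNO2) = 0.003574 mol; n(NO2-) = 0.009469 mol.
By Henderson-Hasselbalch, pH = pKa + log([A^-]/[HA]) = 3.35 + log(0.009469/0.003574) = 3.35 + (+0.42) = 3.77.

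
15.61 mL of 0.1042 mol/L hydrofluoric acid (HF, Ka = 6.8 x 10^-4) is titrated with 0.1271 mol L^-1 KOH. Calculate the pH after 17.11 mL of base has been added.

n(acid) = 0.1042 x 0.01561 = 0.001627 mol; n(KOH) added = 0.1271 x 0.01711 = 0.002175 mol.
Base is in excess by 0.002175 - 0.001627 = 0.0005481 mol in a total volume of 0.03272 L.
[OH^-] = 0.0005481/0.03272 = 0.01675 M, so pOH = 1.78 and pH = 14.00 - 1.78 = 12.22.

12.22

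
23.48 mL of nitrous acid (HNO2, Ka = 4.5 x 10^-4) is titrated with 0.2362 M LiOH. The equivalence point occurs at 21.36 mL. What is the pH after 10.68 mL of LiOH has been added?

3.35

10.68 mL is exactly half the equivalence volume (21.36/2), i.e. the half-equivalence point.
There, n(HA) = n(A^-), so pH = pKa = -log(4.5 x 10^-4) = 3.35.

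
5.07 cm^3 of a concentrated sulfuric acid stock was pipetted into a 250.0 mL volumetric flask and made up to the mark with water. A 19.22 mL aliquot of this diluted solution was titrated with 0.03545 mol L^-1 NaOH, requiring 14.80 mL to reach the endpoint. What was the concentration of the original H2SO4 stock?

n(NaOH) = 0.03545 x 0.01480 = 0.0005247 mol.
n(H2SO4) in the aliquot = 0.0005247 x 1/2 = 0.0002623 mol.
[diluted H2SO4] = 0.0002623 / 0.01922 = 0.01365 M.
Dilution factor = 250.0/5.070 = 49.31, so [stock] = 0.01365 x 49.31 = 0.673 M.

0.673 M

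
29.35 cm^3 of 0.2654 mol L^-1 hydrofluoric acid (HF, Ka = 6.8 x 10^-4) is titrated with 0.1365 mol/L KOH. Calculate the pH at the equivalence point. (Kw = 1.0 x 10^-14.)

8.06

n(HF) = 0.2654 x 0.02935 = 0.007789 mol; V(KOH) at equivalence = 0.007789/0.1365 = 0.05707 L.
At equivalence all the acid is converted to F-; total volume = 0.02935 + 0.05707 = 0.08642 L, so [F-] = 0.007789/0.08642 = 0.09014 M.
Kb = Kw/Ka = 1.0e-14 / 6.8 x 10^-4 = 1.47e-11.
[OH^-] = sqrt(Kb x [F-]) = sqrt(1.47e-11 x 0.09014) = 1.15e-6 M.
pOH = 5.94, so pH = 14.00 - 5.94 = 8.06.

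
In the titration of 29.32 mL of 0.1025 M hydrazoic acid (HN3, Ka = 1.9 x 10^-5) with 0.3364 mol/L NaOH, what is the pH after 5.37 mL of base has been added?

Initial n(HN3) = 0.1025 x 0.02932 = 0.003005 mol.
n(NaOH) added = 0.3364 x 0.005370 = 0.001806 mol, converting that many moles of HN3 to N3-.
Remaining n(HN3) = 0.001199 mol; n(N3-) = 0.001806 mol.
By Henderson-Hasselbalch, pH = pKa + log([A^-]/[HA]) = 4.72 + log(0.001806/0.001199) = 4.72 + (+0.18) = 4.90.

4.90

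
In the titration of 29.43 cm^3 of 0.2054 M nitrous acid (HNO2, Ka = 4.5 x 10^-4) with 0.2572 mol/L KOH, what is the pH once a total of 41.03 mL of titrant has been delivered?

12.81

n(acid) = 0.2054 x 0.02943 = 0.006045 mol; n(KOH) added = 0.2572 x 0.04103 = 0.01055 mol.
Base is in excess by 0.01055 - 0.006045 = 0.004508 mol in a total volume of 0.07046 L.
[OH^-] = 0.004508/0.07046 = 0.06398 M, so pOH = 1.19 and pH = 14.00 - 1.19 = 12.81.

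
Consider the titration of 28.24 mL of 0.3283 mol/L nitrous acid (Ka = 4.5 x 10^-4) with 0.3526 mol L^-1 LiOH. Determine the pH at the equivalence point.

8.29

n(HNO2) = 0.3283 x 0.02824 = 0.009271 mol; V(LiOH) at equivalence = 0.009271/0.3526 = 0.02629 L.
At equivalence all the acid is converted to NO2-; total volume = 0.02824 + 0.02629 = 0.05453 L, so [NO2-] = 0.009271/0.05453 = 0.1700 M.
Kb = Kw/Ka = 1.0e-14 / 4.5 x 10^-4 = 2.22e-11.
[OH^-] = sqrt(Kb x [NO2-]) = sqrt(2.22e-11 x 0.1700) = 1.94e-6 M.
pOH = 5.71, so pH = 14.00 - 5.71 = 8.29.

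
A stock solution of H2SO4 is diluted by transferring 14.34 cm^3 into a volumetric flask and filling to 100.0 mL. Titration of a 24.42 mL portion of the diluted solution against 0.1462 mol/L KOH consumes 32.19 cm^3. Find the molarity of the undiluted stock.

0.672 M

n(KOH) = 0.1462 x 0.03219 = 0.004706 mol.
n(H2SO4) in the aliquot = 0.004706 x 1/2 = 0.002353 mol.
[diluted H2SO4] = 0.002353 / 0.02442 = 0.09636 M.
Dilution factor = 100.0/14.34 = 6.974, so [stock] = 0.09636 x 6.974 = 0.672 M.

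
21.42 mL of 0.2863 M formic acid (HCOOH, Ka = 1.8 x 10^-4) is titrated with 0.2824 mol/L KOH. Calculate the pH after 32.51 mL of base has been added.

n(acid) = 0.2863 x 0.02142 = 0.006133 mol; n(KOH) added = 0.2824 x 0.03251 = 0.009181 mol.
Base is in excess by 0.009181 - 0.006133 = 0.003048 mol in a total volume of 0.05393 L.
[OH^-] = 0.003048/0.05393 = 0.05652 M, so pOH = 1.25 and pH = 14.00 - 1.25 = 12.75.

12.75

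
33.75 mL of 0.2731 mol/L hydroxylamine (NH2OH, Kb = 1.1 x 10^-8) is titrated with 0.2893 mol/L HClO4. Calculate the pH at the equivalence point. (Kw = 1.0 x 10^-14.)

3.45

n(NH2OH) = 0.2731 x 0.03375 = 0.009217 mol; V(HClO4) at equivalence = 0.009217/0.2893 = 0.03186 L.
At equivalence the base is fully converted to NH3OH+; total volume = 0.06561 L, so [NH3OH+] = 0.009217/0.06561 = 0.1405 M.
Ka(NH3OH+) = Kw/Kb = 1.0e-14 / 1.1 x 10^-8 = 9.09e-7.
[H^+] = sqrt(Ka x [NH3OH+]) = sqrt(9.09e-7 x 0.1405) = 0.000357 M.
pH = -log(0.000357) = 3.45.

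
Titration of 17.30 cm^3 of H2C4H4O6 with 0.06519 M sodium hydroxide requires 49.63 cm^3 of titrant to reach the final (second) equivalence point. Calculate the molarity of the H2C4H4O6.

0.0935 M

n(NaOH) = 0.06519 x 0.04963 = 0.003235 mol.
At the final (second) equivalence point, 2 mol OH^- react per mol H2C4H4O6, so n(H2C4H4O6) = 0.003235 / 2 = 0.001618 mol.
[H2C4H4O6] = 0.001618 / 0.01730 L = 0.0935 M.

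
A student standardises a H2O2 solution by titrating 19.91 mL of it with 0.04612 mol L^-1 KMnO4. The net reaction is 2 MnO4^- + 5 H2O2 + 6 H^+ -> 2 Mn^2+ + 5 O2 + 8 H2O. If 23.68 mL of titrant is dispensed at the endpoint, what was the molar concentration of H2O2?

n(KMnO4) = 0.04612 x 0.02368 = 0.001092 mol.
From the balanced equation, 2 mol KMnO4 reacts with 5 mol H2O2, so n(H2O2) = 0.001092 x 5/2 = 0.002730 mol.
[H2O2] = 0.002730 / 0.01991 L = 0.137 M.

0.137 M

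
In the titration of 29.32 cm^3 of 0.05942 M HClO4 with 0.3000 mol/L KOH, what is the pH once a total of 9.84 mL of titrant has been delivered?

n(acid) = 0.05942 x 0.02932 = 0.001742 mol; n(KOH) added = 0.3000 x 0.009840 = 0.002952 mol.
Base is in excess by 0.002952 - 0.001742 = 0.001210 mol in a total volume of 0.03916 L.
[OH^-] = 0.001210/0.03916 = 0.03089 M, so pOH = 1.51 and pH = 14.00 - 1.51 = 12.49.

12.49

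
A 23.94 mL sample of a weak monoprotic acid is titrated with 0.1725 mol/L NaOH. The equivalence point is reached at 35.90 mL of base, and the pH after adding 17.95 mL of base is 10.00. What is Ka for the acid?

17.95 mL is half of the equivalence volume, so this is the half-equivalence point where [HA] = [A^-].
At half-equivalence pH = pKa, so pKa = 10.00.
Ka = 10^(-10.00) = 1.0 x 10^-10.

1.0 x 10^-10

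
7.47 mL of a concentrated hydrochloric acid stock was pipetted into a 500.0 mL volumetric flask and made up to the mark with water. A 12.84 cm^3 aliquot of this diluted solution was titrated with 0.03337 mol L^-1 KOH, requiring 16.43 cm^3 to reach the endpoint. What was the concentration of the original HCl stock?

2.86 M

n(KOH) = 0.03337 x 0.01643 = 0.0005483 mol.
n(HCl) in the aliquot = 0.0005483 mol.
[diluted HCl] = 0.0005483 / 0.01284 = 0.04270 M.
Dilution factor = 500.0/7.470 = 66.93, so [stock] = 0.04270 x 66.93 = 2.86 M.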